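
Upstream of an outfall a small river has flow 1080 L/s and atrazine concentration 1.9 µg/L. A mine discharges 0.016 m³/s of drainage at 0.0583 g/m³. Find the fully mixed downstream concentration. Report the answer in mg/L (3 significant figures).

1080 L/s = 1.08 m³/s.
1.9 µg/L = 0.0019 mg/L.
Conservation of mass across the mixing zone: C = (0.016·0.0583 + 1.08·0.0019) / (0.016 + 1.08) = 0.002985/1.096 = 0.002723 mg/L.

0.00272 mg/L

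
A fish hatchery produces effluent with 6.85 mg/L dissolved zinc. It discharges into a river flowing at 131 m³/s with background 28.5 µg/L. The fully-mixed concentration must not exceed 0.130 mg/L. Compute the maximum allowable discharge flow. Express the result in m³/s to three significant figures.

1.98 m³/s

28.5 µg/L = 0.0285 mg/L.
Mass balance at complete mixing: C_std·(Q_w + Q_r) = Q_w·C_e + Q_r·C_b.
Rearranging, Q_w = Q_r·(C_std − C_b)/(C_e − C_std) = 131·(0.13 − 0.0285) / (6.85 − 0.13) = 1.979 m³/s.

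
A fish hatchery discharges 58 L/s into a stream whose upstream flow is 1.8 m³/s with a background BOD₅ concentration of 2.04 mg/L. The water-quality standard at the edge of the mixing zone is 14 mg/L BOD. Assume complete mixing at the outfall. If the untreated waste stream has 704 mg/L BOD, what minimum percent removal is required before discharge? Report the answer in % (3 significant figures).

45.3 %

58 L/s = 0.058 m³/s.
Mass balance: 14·1.858 = 0.058·Cₑ + 1.8·2.04.
Cₑ = (26.01 − 3.672) / 0.058 = 385.2 mg/L.
Required removal = 1 − 385.2/704 = 45.29 %.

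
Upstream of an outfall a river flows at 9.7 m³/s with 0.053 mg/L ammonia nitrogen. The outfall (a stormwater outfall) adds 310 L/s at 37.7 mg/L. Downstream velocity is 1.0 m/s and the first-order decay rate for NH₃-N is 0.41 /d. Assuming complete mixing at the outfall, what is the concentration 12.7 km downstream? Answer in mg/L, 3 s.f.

310 L/s = 0.31 m³/s.
After complete mixing, C₀ = (0.31·37.7 + 9.7·0.053) / 10.01 = 1.219 mg/L.
Travel time t = 1.27e+04 m / 1.0 m/s = 1.27e+04 s = 0.147 d.
C = 1.219·exp(−0.41·0.147) = 1.219·0.9415 = 1.148 mg/L.

1.15 mg/L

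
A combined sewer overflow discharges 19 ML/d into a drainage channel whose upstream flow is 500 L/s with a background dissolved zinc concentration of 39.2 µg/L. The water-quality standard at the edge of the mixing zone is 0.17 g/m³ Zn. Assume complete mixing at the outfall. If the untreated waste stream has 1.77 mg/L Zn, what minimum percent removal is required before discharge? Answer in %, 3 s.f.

19 ML/d = 0.2199 m³/s.
500 L/s = 0.5 m³/s.
39.2 µg/L = 0.0392 mg/L.
Mass balance: 0.17·0.7199 = 0.2199·Cₑ + 0.5·0.0392.
Cₑ = (0.1224 − 0.0196) / 0.2199 = 0.4674 mg/L.
Required removal = 1 − 0.4674/1.77 = 73.59 %.

73.6 %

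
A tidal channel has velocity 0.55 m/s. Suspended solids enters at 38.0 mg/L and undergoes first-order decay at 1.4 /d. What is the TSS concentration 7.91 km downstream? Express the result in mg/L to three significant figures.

30.1 mg/L

Travel time t = 7.91 km / 0.55 m/s = 7910/0.55 = 1.438e+04 s = 0.1665 d.
First-order decay: C = 38.0·exp(−1.4·0.1665) = 38.0·0.7921 = 30.1 mg/L.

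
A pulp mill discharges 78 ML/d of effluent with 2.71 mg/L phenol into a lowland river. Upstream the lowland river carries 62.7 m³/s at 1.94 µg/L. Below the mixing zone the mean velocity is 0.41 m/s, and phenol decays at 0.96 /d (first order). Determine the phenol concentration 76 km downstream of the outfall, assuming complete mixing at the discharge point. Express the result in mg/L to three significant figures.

78 ML/d = 0.9028 m³/s.
1.94 µg/L = 0.00194 mg/L.
After complete mixing, C₀ = (0.9028·2.71 + 62.7·0.00194) / 63.6 = 0.04038 mg/L.
Travel time t = 7.6e+04 m / 0.41 m/s = 1.854e+05 s = 2.145 d.
C = 0.04038·exp(−0.96·2.145) = 0.04038·0.1275 = 0.005148 mg/L.

0.00515 mg/L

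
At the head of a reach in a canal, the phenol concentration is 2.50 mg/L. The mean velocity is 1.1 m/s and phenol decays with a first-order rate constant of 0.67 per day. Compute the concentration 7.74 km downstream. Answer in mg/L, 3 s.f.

Travel time t = 7.74 km / 1.1 m/s = 7740/1.1 = 7036 s = 0.08144 d.
First-order decay: C = 2.50·exp(−0.67·0.08144) = 2.50·0.9469 = 2.367 mg/L.

2.37 mg/L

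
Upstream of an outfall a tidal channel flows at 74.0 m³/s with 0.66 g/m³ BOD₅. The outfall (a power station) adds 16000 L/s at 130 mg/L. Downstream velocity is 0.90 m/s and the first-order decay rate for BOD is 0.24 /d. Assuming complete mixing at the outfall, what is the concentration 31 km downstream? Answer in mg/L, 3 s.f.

16000 L/s = 16 m³/s.
After complete mixing, C₀ = (16·130 + 74·0.66) / 90 = 23.65 mg/L.
Travel time t = 3.1e+04 m / 0.90 m/s = 3.444e+04 s = 0.3987 d.
C = 23.65·exp(−0.24·0.3987) = 23.65·0.9088 = 21.5 mg/L.

21.5 mg/L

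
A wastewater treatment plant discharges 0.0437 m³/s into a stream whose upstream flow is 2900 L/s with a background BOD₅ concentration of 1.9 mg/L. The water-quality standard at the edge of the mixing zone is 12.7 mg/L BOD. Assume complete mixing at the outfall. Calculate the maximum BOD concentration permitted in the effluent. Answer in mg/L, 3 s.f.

729 mg/L

2900 L/s = 2.9 m³/s.
Mass balance: 12.7·2.944 = 0.0437·Cₑ + 2.9·1.9.
Cₑ = (37.38 − 5.51) / 0.0437 = 729.4 mg/L.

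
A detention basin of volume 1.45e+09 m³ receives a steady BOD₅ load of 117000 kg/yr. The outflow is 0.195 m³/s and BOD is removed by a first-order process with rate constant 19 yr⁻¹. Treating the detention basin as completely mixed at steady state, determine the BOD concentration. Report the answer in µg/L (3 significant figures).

Outflow Q = 0.195 m³/s × 3.156e+07 s/yr = 6.154e+06 m³/yr.
Steady-state CSTR mass balance: W = Q·C + k·V·C, so C = W/(Q + kV).
Q + kV = 6.154e+06 + 19·1.45e+09 = 2.756e+10 m³/yr.
C = 117000/2.756e+10 = 4.246e-06 kg/m³ = 0.004246 mg/L = 4.246 µg/L.

4.25 µg/L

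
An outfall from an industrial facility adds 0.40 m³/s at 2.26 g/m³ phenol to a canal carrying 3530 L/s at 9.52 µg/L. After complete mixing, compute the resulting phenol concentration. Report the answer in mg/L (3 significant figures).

0.239 mg/L

3530 L/s = 3.53 m³/s.
9.52 µg/L = 0.00952 mg/L.
Flow-weighted mixing gives C = (0.4·2.26 + 3.53·0.00952) / (0.4 + 3.53) = 0.9376/3.93 = 0.2386 mg/L.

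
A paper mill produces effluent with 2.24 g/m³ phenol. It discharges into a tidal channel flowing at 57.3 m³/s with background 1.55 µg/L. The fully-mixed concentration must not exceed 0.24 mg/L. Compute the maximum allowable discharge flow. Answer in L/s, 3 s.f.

1.55 µg/L = 0.00155 mg/L.
Mass balance at complete mixing: C_std·(Q_w + Q_r) = Q_w·C_e + Q_r·C_b.
Rearranging, Q_w = Q_r·(C_std − C_b)/(C_e − C_std) = 57.3·(0.24 − 0.00155) / (2.24 − 0.24) = 6.832 m³/s.
= 6832 L/s.

6830 L/s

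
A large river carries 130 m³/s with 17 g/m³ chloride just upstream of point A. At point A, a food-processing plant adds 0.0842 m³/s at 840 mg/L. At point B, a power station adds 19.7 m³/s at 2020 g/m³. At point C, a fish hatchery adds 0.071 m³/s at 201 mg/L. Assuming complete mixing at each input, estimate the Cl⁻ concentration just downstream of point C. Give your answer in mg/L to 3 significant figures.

281 mg/L

After input A: C = (130·17 + 0.0842·840) / 130.1 = 17.53 mg/L.
After input B: C = (130.1·17.53 + 19.7·2020) / 149.8 = 280.9 mg/L.
After input C: C = (149.8·280.9 + 0.071·201) / 149.9 = 280.9 mg/L.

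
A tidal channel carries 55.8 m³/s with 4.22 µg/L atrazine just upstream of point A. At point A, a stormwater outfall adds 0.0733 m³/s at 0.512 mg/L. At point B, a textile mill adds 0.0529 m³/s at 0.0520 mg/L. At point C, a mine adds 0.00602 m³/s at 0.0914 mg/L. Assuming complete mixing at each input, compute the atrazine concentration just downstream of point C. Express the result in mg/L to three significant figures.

4.22 µg/L = 0.00422 mg/L.
After input A: C = (55.8·0.00422 + 0.0733·0.512) / 55.87 = 0.004886 mg/L.
After input B: C = (55.87·0.004886 + 0.0529·0.052) / 55.93 = 0.004931 mg/L.
After input C: C = (55.93·0.004931 + 0.00602·0.0914) / 55.93 = 0.00494 mg/L.

0.00494 mg/L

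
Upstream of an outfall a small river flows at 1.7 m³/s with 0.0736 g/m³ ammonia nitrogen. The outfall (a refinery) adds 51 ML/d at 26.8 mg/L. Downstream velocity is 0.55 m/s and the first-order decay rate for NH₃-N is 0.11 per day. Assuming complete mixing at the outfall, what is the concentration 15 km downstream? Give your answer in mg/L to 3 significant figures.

6.72 mg/L

51 ML/d = 0.5903 m³/s.
After complete mixing, C₀ = (0.5903·26.8 + 1.7·0.0736) / 2.29 = 6.962 mg/L.
Travel time t = 1.5e+04 m / 0.55 m/s = 2.727e+04 s = 0.3157 d.
C = 6.962·exp(−0.11·0.3157) = 6.962·0.9659 = 6.724 mg/L.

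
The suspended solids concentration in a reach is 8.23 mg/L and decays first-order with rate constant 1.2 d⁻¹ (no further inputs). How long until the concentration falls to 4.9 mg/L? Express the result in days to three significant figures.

0.432 d

t = ln(C₀/C)/k = ln(8.23/4.9)/1.2 = 0.5186/1.2 = 0.4321 d.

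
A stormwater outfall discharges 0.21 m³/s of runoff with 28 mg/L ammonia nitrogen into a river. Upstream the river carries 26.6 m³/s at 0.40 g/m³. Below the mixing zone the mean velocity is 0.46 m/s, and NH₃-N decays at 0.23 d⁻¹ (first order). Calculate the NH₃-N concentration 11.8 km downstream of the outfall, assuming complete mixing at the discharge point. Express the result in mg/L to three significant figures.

After complete mixing, C₀ = (0.21·28 + 26.6·0.4) / 26.81 = 0.6162 mg/L.
Travel time t = 1.18e+04 m / 0.46 m/s = 2.565e+04 s = 0.2969 d.
C = 0.6162·exp(−0.23·0.2969) = 0.6162·0.934 = 0.5755 mg/L.

0.576 mg/L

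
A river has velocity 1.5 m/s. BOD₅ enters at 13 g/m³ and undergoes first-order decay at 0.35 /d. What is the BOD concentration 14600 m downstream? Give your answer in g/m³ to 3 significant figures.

Travel time t = 14600 m / 1.5 m/s = 1.46e+04/1.5 = 9733 s = 0.1127 d.
First-order decay: C = 13·exp(−0.35·0.1127) = 13·0.9613 = 12.5 g/m³.

12.5 g/m³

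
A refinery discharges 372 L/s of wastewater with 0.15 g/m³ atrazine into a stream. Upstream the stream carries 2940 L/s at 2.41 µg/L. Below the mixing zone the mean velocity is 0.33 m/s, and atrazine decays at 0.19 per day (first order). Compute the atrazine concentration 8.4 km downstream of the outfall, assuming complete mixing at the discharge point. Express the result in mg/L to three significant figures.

372 L/s = 0.372 m³/s.
2940 L/s = 2.94 m³/s.
2.41 µg/L = 0.00241 mg/L.
After complete mixing, C₀ = (0.372·0.15 + 2.94·0.00241) / 3.312 = 0.01899 mg/L.
Travel time t = 8400 m / 0.33 m/s = 2.545e+04 s = 0.2946 d.
C = 0.01899·exp(−0.19·0.2946) = 0.01899·0.9456 = 0.01795 mg/L.

0.0180 mg/L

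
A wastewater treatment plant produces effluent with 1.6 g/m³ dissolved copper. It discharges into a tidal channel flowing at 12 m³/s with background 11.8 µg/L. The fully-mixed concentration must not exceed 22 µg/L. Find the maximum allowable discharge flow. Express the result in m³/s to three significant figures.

0.0776 m³/s

11.8 µg/L = 0.0118 mg/L.
22 µg/L = 0.022 mg/L.
Mass balance at complete mixing: C_std·(Q_w + Q_r) = Q_w·C_e + Q_r·C_b.
Rearranging, Q_w = Q_r·(C_std − C_b)/(C_e − C_std) = 12·(0.022 − 0.0118) / (1.6 − 0.022) = 0.07757 m³/s.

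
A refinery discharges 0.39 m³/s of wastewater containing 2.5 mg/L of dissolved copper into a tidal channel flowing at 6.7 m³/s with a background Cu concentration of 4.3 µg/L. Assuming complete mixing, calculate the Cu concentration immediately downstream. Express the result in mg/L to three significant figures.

0.142 mg/L

4.3 µg/L = 0.0043 mg/L.
Flow-weighted mixing gives C = (0.39·2.5 + 6.7·0.0043) / (0.39 + 6.7) = 1.004/7.09 = 0.1416 mg/L.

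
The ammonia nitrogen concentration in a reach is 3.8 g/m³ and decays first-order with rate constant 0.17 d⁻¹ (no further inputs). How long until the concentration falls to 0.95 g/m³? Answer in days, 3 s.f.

8.15 d

t = ln(C₀/C)/k = ln(3.8/0.95)/0.17 = 1.386/0.17 = 8.155 d.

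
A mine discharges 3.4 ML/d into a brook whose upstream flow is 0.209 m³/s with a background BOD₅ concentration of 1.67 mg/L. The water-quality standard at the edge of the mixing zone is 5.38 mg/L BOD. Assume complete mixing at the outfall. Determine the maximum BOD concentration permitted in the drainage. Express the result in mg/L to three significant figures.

25.1 mg/L

3.4 ML/d = 0.03935 m³/s.
Mass balance: 5.38·0.2484 = 0.03935·Cₑ + 0.209·1.67.
Cₑ = (1.336 − 0.349) / 0.03935 = 25.08 mg/L.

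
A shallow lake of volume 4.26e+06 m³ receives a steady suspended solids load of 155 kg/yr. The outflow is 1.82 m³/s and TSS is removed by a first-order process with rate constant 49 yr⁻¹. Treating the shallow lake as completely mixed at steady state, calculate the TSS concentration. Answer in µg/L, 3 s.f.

0.582 µg/L

Outflow Q = 1.82 m³/s × 3.156e+07 s/yr = 5.743e+07 m³/yr.
Steady-state CSTR mass balance: W = Q·C + k·V·C, so C = W/(Q + kV).
Q + kV = 5.743e+07 + 49·4.26e+06 = 2.662e+08 m³/yr.
C = 155/2.662e+08 = 5.823e-07 kg/m³ = 0.0005823 mg/L = 0.5823 µg/L.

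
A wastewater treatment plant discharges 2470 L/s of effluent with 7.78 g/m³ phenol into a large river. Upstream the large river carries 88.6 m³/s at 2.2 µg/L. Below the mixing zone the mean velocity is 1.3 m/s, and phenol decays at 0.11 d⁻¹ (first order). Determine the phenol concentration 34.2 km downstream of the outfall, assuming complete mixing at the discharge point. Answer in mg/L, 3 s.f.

2470 L/s = 2.47 m³/s.
2.2 µg/L = 0.0022 mg/L.
After complete mixing, C₀ = (2.47·7.78 + 88.6·0.0022) / 91.07 = 0.2131 mg/L.
Travel time t = 3.42e+04 m / 1.3 m/s = 2.631e+04 s = 0.3045 d.
C = 0.2131·exp(−0.11·0.3045) = 0.2131·0.9671 = 0.2061 mg/L.

0.206 mg/L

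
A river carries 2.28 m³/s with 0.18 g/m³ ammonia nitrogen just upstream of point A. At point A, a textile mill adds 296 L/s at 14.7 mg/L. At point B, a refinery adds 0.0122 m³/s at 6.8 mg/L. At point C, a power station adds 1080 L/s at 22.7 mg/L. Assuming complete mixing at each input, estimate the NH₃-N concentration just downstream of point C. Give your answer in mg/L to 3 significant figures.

296 L/s = 0.296 m³/s.
After input A: C = (2.28·0.18 + 0.296·14.7) / 2.576 = 1.848 mg/L.
After input B: C = (2.576·1.848 + 0.0122·6.8) / 2.588 = 1.872 mg/L.
1080 L/s = 1.08 m³/s.
After input C: C = (2.588·1.872 + 1.08·22.7) / 3.668 = 8.004 mg/L.

8.00 mg/L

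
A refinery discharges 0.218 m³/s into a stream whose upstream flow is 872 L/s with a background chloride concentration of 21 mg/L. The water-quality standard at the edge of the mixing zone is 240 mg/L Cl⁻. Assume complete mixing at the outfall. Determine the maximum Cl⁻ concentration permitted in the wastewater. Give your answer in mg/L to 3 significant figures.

1120 mg/L

872 L/s = 0.872 m³/s.
Mass balance: 240·1.09 = 0.218·Cₑ + 0.872·21.
Cₑ = (261.6 − 18.31) / 0.218 = 1116 mg/L.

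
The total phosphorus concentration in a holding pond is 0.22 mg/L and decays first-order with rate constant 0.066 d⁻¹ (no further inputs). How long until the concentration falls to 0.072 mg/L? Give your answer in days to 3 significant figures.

t = ln(C₀/C)/k = ln(0.22/0.072)/0.066 = 1.117/0.066 = 16.92 d.

16.9 d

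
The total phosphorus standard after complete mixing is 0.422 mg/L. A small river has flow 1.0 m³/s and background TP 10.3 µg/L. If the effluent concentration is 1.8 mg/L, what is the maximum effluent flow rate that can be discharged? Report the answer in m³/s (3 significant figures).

10.3 µg/L = 0.0103 mg/L.
Mass balance at complete mixing: C_std·(Q_w + Q_r) = Q_w·C_e + Q_r·C_b.
Rearranging, Q_w = Q_r·(C_std − C_b)/(C_e − C_std) = 1.0·(0.422 − 0.0103) / (1.8 − 0.422) = 0.2988 m³/s.

0.299 m³/s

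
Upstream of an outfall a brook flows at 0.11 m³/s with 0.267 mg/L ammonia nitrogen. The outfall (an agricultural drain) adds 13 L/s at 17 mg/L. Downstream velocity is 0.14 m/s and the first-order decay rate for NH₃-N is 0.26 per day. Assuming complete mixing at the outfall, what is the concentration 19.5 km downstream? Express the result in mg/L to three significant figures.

1.34 mg/L

13 L/s = 0.013 m³/s.
After complete mixing, C₀ = (0.013·17 + 0.11·0.267) / 0.123 = 2.036 mg/L.
Travel time t = 1.95e+04 m / 0.14 m/s = 1.393e+05 s = 1.612 d.
C = 2.036·exp(−0.26·1.612) = 2.036·0.6576 = 1.339 mg/L.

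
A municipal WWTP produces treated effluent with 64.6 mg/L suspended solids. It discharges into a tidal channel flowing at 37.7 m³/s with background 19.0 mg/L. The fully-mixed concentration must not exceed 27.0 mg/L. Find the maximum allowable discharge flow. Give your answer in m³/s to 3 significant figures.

8.02 m³/s

Mass balance at complete mixing: C_std·(Q_w + Q_r) = Q_w·C_e + Q_r·C_b.
Rearranging, Q_w = Q_r·(C_std − C_b)/(C_e − C_std) = 37.7·(27 − 19) / (64.6 − 27) = 8.021 m³/s.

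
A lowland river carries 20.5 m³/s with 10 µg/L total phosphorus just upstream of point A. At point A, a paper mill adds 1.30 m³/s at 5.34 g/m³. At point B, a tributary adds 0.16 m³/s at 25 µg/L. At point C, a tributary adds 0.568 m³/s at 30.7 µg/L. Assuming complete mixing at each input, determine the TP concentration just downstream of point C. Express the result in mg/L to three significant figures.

0.318 mg/L

10 µg/L = 0.01 mg/L.
After input A: C = (20.5·0.01 + 1.3·5.34) / 21.8 = 0.3278 mg/L.
25 µg/L = 0.025 mg/L.
After input B: C = (21.8·0.3278 + 0.16·0.025) / 21.96 = 0.3256 mg/L.
30.7 µg/L = 0.0307 mg/L.
After input C: C = (21.96·0.3256 + 0.568·0.0307) / 22.53 = 0.3182 mg/L.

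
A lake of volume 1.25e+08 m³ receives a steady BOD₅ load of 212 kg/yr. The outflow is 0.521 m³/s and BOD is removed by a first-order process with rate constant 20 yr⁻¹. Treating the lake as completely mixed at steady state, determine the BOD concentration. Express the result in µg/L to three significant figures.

0.0842 µg/L

Outflow Q = 0.521 m³/s × 3.156e+07 s/yr = 1.644e+07 m³/yr.
Steady-state CSTR mass balance: W = Q·C + k·V·C, so C = W/(Q + kV).
Q + kV = 1.644e+07 + 20·1.25e+08 = 2.516e+09 m³/yr.
C = 212/2.516e+09 = 8.425e-08 kg/m³ = 8.425e-05 mg/L = 0.08425 µg/L.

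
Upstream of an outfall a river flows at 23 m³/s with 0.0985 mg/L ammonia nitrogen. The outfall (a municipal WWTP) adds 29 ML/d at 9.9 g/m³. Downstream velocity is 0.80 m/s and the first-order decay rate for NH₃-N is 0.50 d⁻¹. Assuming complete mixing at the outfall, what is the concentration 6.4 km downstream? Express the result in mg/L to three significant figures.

0.229 mg/L

29 ML/d = 0.3356 m³/s.
After complete mixing, C₀ = (0.3356·9.9 + 23·0.0985) / 23.34 = 0.2395 mg/L.
Travel time t = 6400 m / 0.80 m/s = 8000 s = 0.09259 d.
C = 0.2395·exp(−0.50·0.09259) = 0.2395·0.9548 = 0.2286 mg/L.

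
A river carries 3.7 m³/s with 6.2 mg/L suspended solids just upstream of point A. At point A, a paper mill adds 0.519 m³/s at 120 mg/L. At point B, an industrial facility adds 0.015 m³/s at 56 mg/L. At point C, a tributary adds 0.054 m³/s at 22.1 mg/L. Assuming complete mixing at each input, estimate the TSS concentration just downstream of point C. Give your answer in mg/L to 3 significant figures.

20.3 mg/L

After input A: C = (3.7·6.2 + 0.519·120) / 4.219 = 20.2 mg/L.
After input B: C = (4.219·20.2 + 0.015·56) / 4.234 = 20.33 mg/L.
After input C: C = (4.234·20.33 + 0.054·22.1) / 4.288 = 20.35 mg/L.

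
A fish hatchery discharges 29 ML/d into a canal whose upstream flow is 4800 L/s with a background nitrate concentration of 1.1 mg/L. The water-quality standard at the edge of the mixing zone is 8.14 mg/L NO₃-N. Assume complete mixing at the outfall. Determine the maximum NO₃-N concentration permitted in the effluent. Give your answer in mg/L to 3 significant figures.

29 ML/d = 0.3356 m³/s.
4800 L/s = 4.8 m³/s.
Mass balance: 8.14·5.136 = 0.3356·Cₑ + 4.8·1.1.
Cₑ = (41.8 − 5.28) / 0.3356 = 108.8 mg/L.

109 mg/L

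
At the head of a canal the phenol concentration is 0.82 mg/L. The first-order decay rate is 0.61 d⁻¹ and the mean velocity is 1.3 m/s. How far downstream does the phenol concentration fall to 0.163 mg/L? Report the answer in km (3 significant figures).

297 km

From C = C₀·e^(−kt), t = ln(C₀/C)/k = ln(0.82/0.163)/0.61 = 1.616/0.61 = 2.648 d.
Distance = v·t = 1.3 m/s × 2.288e+05 s = 2.975e+05 m = 297.5 km.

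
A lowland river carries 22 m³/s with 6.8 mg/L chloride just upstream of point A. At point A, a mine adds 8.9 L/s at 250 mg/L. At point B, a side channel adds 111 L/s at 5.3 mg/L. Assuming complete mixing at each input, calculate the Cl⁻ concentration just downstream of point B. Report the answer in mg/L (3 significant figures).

6.89 mg/L

8.9 L/s = 0.0089 m³/s.
After input A: C = (22·6.8 + 0.0089·250) / 22.01 = 6.898 mg/L.
111 L/s = 0.111 m³/s.
After input B: C = (22.01·6.898 + 0.111·5.3) / 22.12 = 6.89 mg/L.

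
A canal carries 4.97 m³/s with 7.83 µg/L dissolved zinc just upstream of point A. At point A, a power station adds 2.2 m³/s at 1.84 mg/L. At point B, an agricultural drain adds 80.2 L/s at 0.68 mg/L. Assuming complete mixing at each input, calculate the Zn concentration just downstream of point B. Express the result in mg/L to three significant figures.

0.571 mg/L

7.83 µg/L = 0.00783 mg/L.
After input A: C = (4.97·0.00783 + 2.2·1.84) / 7.17 = 0.57 mg/L.
80.2 L/s = 0.0802 m³/s.
After input B: C = (7.17·0.57 + 0.0802·0.68) / 7.25 = 0.5712 mg/L.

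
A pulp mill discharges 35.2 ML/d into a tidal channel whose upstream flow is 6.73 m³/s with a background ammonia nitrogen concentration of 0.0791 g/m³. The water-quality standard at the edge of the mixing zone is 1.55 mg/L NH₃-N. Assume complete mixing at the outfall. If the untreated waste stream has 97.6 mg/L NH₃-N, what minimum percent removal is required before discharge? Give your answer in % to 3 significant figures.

35.2 ML/d = 0.4074 m³/s.
Mass balance: 1.55·7.137 = 0.4074·Cₑ + 6.73·0.0791.
Cₑ = (11.06 − 0.5323) / 0.4074 = 25.85 mg/L.
Required removal = 1 − 25.85/97.6 = 73.52 %.

73.5 %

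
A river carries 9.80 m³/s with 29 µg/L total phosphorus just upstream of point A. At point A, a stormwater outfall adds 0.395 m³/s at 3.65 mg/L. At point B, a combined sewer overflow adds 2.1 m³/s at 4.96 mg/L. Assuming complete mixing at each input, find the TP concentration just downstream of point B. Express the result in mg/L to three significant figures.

0.988 mg/L

29 µg/L = 0.029 mg/L.
After input A: C = (9.8·0.029 + 0.395·3.65) / 10.2 = 0.1693 mg/L.
After input B: C = (10.2·0.1693 + 2.1·4.96) / 12.29 = 0.9876 mg/L.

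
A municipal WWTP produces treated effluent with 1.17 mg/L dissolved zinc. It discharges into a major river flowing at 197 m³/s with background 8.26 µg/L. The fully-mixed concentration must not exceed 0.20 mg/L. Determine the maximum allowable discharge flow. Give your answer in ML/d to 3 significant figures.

8.26 µg/L = 0.00826 mg/L.
Mass balance at complete mixing: C_std·(Q_w + Q_r) = Q_w·C_e + Q_r·C_b.
Rearranging, Q_w = Q_r·(C_std − C_b)/(C_e − C_std) = 197·(0.2 − 0.00826) / (1.17 − 0.2) = 38.94 m³/s.
= 3365 ML/d.

3360 ML/d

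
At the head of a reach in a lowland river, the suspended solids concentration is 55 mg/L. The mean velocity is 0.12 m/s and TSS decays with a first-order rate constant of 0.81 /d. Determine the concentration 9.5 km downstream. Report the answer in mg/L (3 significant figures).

Travel time t = 9.5 km / 0.12 m/s = 9500/0.12 = 7.917e+04 s = 0.9163 d.
First-order decay: C = 55·exp(−0.81·0.9163) = 55·0.4761 = 26.18 mg/L.

26.2 mg/L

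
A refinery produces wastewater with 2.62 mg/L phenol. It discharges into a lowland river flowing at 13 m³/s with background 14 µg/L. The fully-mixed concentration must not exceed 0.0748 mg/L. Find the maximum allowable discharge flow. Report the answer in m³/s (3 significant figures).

0.311 m³/s

14 µg/L = 0.014 mg/L.
Mass balance at complete mixing: C_std·(Q_w + Q_r) = Q_w·C_e + Q_r·C_b.
Rearranging, Q_w = Q_r·(C_std − C_b)/(C_e − C_std) = 13·(0.0748 − 0.014) / (2.62 − 0.0748) = 0.3105 m³/s.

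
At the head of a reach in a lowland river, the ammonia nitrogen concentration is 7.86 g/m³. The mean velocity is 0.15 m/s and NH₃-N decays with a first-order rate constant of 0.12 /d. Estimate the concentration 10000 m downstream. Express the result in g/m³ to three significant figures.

7.16 g/m³

Travel time t = 10000 m / 0.15 m/s = 1e+04/0.15 = 6.667e+04 s = 0.7716 d.
First-order decay: C = 7.86·exp(−0.12·0.7716) = 7.86·0.9116 = 7.165 g/m³.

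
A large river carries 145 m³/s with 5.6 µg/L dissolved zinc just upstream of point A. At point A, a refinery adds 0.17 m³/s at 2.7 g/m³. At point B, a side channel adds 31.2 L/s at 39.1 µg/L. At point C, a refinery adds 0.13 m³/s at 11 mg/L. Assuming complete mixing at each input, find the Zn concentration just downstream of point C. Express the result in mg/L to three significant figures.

5.6 µg/L = 0.0056 mg/L.
After input A: C = (145·0.0056 + 0.17·2.7) / 145.2 = 0.008755 mg/L.
31.2 L/s = 0.0312 m³/s.
39.1 µg/L = 0.0391 mg/L.
After input B: C = (145.2·0.008755 + 0.0312·0.0391) / 145.2 = 0.008762 mg/L.
After input C: C = (145.2·0.008762 + 0.13·11) / 145.3 = 0.01859 mg/L.

0.0186 mg/L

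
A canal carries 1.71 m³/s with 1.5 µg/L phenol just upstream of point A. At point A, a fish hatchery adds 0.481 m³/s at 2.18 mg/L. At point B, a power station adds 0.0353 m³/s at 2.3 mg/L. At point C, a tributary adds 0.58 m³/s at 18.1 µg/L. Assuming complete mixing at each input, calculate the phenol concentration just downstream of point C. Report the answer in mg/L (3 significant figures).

0.407 mg/L

1.5 µg/L = 0.0015 mg/L.
After input A: C = (1.71·0.0015 + 0.481·2.18) / 2.191 = 0.4798 mg/L.
After input B: C = (2.191·0.4798 + 0.0353·2.3) / 2.226 = 0.5086 mg/L.
18.1 µg/L = 0.0181 mg/L.
After input C: C = (2.226·0.5086 + 0.58·0.0181) / 2.806 = 0.4072 mg/L.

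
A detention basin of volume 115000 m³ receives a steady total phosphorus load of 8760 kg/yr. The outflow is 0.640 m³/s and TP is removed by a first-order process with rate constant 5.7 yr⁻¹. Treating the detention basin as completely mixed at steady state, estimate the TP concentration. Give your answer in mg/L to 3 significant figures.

Outflow Q = 0.640 m³/s × 3.156e+07 s/yr = 2.02e+07 m³/yr.
Steady-state CSTR mass balance: W = Q·C + k·V·C, so C = W/(Q + kV).
Q + kV = 2.02e+07 + 5.7·115000 = 2.085e+07 m³/yr.
C = 8760/2.085e+07 = 0.0004201 kg/m³ = 0.4201 mg/L.

0.420 mg/L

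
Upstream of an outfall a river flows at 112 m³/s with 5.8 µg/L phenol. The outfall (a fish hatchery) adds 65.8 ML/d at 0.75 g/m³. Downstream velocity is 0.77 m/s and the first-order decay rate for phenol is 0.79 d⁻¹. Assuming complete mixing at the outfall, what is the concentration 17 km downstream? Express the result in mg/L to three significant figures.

65.8 ML/d = 0.7616 m³/s.
5.8 µg/L = 0.0058 mg/L.
After complete mixing, C₀ = (0.7616·0.75 + 112·0.0058) / 112.8 = 0.01083 mg/L.
Travel time t = 1.7e+04 m / 0.77 m/s = 2.208e+04 s = 0.2555 d.
C = 0.01083·exp(−0.79·0.2555) = 0.01083·0.8172 = 0.008847 mg/L.

0.00885 mg/L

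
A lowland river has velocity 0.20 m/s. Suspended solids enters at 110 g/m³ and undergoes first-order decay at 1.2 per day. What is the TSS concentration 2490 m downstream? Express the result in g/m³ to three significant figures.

Travel time t = 2490 m / 0.20 m/s = 2490/0.20 = 1.245e+04 s = 0.1441 d.
First-order decay: C = 110·exp(−1.2·0.1441) = 110·0.8412 = 92.53 g/m³.

92.5 g/m³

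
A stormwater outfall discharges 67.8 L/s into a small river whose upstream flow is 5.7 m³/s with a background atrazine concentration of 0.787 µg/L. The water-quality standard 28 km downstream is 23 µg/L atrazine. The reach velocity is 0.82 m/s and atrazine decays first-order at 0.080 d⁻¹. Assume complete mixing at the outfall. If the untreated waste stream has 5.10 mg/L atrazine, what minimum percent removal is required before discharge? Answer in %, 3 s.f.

61.7 %

67.8 L/s = 0.0678 m³/s.
0.787 µg/L = 0.000787 mg/L.
23 µg/L = 0.023 mg/L.
Travel time to the compliance point: t = 2.8e+04/0.82 = 3.415e+04 s = 0.3952 d; decay factor exp(−0.080·0.3952) = 0.9689.
So the concentration just after mixing may be at most 0.023/0.9689 = 0.02374 mg/L.
Mass balance: 0.02374·5.768 = 0.0678·Cₑ + 5.7·0.000787.
Cₑ = (0.1369 − 0.004486) / 0.0678 = 1.953 mg/L.
Required removal = 1 − 1.953/5.10 = 61.7 %.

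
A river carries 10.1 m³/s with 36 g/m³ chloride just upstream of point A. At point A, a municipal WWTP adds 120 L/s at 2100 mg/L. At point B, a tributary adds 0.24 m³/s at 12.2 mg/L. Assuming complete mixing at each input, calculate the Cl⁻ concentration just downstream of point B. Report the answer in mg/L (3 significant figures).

120 L/s = 0.12 m³/s.
After input A: C = (10.1·36 + 0.12·2100) / 10.22 = 60.23 mg/L.
After input B: C = (10.22·60.23 + 0.24·12.2) / 10.46 = 59.13 mg/L.

59.1 mg/L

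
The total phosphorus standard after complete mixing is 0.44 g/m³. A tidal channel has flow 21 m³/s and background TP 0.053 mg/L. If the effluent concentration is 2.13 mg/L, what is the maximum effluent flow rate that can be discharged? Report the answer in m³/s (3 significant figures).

Mass balance at complete mixing: C_std·(Q_w + Q_r) = Q_w·C_e + Q_r·C_b.
Rearranging, Q_w = Q_r·(C_std − C_b)/(C_e − C_std) = 21·(0.44 − 0.053) / (2.13 − 0.44) = 4.809 m³/s.

4.81 m³/s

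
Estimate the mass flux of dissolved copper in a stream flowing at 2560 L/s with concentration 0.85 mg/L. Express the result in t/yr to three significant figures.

2560 L/s = 2.56 m³/s.
Mass flux = Q·C = 2.56 m³/s × 0.85 g/m³ = 2.176 g/s.
= 2.176 g/s × 31.56 = 68.67 t/yr.

68.7 t/yr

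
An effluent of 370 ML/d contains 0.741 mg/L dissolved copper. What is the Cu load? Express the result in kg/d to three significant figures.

370 ML/d = 4.282 m³/s.
Mass flux = Q·C = 4.282 m³/s × 0.741 g/m³ = 3.173 g/s.
= 3.173 g/s × 86.4 = 274.2 kg/d.

274 kg/d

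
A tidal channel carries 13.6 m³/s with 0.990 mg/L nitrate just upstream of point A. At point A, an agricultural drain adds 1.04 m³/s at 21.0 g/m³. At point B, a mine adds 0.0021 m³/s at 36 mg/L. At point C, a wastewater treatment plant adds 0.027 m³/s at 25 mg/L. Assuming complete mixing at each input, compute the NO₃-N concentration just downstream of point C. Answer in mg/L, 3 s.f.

After input A: C = (13.6·0.99 + 1.04·21) / 14.64 = 2.411 mg/L.
After input B: C = (14.64·2.411 + 0.0021·36) / 14.64 = 2.416 mg/L.
After input C: C = (14.64·2.416 + 0.027·25) / 14.67 = 2.458 mg/L.

2.46 mg/L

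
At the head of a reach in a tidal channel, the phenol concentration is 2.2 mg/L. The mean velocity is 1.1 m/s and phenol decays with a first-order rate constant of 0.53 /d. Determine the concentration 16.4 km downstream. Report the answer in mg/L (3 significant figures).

Travel time t = 16.4 km / 1.1 m/s = 1.64e+04/1.1 = 1.491e+04 s = 0.1726 d.
First-order decay: C = 2.2·exp(−0.53·0.1726) = 2.2·0.9126 = 2.008 mg/L.

2.01 mg/L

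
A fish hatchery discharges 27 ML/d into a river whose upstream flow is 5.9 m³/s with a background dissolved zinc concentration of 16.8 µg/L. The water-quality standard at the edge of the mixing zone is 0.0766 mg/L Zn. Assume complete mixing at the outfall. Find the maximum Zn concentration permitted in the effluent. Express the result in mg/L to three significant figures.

27 ML/d = 0.3125 m³/s.
16.8 µg/L = 0.0168 mg/L.
Mass balance: 0.0766·6.213 = 0.3125·Cₑ + 5.9·0.0168.
Cₑ = (0.4759 − 0.09912) / 0.3125 = 1.206 mg/L.

1.21 mg/L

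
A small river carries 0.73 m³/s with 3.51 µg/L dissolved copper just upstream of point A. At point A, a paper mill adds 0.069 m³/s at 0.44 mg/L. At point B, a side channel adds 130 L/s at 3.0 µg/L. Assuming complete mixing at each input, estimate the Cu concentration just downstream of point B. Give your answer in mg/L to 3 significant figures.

3.51 µg/L = 0.00351 mg/L.
After input A: C = (0.73·0.00351 + 0.069·0.44) / 0.799 = 0.0412 mg/L.
130 L/s = 0.13 m³/s.
3.0 µg/L = 0.003 mg/L.
After input B: C = (0.799·0.0412 + 0.13·0.003) / 0.929 = 0.03586 mg/L.

0.0359 mg/L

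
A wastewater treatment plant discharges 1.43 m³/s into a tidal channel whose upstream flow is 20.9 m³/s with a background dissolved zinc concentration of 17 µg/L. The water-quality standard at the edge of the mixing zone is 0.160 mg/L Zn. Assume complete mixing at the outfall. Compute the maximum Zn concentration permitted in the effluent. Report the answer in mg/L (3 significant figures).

2.25 mg/L

17 µg/L = 0.017 mg/L.
Mass balance: 0.16·22.33 = 1.43·Cₑ + 20.9·0.017.
Cₑ = (3.573 − 0.3553) / 1.43 = 2.25 mg/L.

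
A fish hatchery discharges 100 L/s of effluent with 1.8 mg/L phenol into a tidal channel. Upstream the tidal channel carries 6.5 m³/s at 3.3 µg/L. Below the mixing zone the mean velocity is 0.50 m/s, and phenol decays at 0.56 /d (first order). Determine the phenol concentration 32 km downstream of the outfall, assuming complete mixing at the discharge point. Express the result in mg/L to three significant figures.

100 L/s = 0.1 m³/s.
3.3 µg/L = 0.0033 mg/L.
After complete mixing, C₀ = (0.1·1.8 + 6.5·0.0033) / 6.6 = 0.03052 mg/L.
Travel time t = 3.2e+04 m / 0.50 m/s = 6.4e+04 s = 0.7407 d.
C = 0.03052·exp(−0.56·0.7407) = 0.03052·0.6605 = 0.02016 mg/L.

0.0202 mg/L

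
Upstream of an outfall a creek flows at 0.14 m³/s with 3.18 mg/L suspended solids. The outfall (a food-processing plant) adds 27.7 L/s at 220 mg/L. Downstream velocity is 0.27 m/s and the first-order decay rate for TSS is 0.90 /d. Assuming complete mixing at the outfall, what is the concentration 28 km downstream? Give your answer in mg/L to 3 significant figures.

27.7 L/s = 0.0277 m³/s.
After complete mixing, C₀ = (0.0277·220 + 0.14·3.18) / 0.1677 = 38.99 mg/L.
Travel time t = 2.8e+04 m / 0.27 m/s = 1.037e+05 s = 1.2 d.
C = 38.99·exp(−0.90·1.2) = 38.99·0.3395 = 13.24 mg/L.

13.2 mg/L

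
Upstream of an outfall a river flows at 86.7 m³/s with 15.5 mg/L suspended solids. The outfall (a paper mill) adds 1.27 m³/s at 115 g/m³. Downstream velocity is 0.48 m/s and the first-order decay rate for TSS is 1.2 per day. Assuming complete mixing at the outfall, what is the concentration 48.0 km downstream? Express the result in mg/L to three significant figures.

4.22 mg/L

After complete mixing, C₀ = (1.27·115 + 86.7·15.5) / 87.97 = 16.94 mg/L.
Travel time t = 4.8e+04 m / 0.48 m/s = 1e+05 s = 1.157 d.
C = 16.94·exp(−1.2·1.157) = 16.94·0.2494 = 4.223 mg/L.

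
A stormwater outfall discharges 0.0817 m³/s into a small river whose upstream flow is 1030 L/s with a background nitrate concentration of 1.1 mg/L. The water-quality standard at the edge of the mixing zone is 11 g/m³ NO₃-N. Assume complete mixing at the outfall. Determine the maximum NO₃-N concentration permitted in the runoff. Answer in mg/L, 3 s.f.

136 mg/L

1030 L/s = 1.03 m³/s.
Mass balance: 11·1.112 = 0.0817·Cₑ + 1.03·1.1.
Cₑ = (12.23 − 1.133) / 0.0817 = 135.8 mg/L.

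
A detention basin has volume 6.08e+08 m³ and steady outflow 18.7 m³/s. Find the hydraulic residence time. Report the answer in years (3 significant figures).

1.03 yr

Q = 18.7 m³/s × 3.156e+07 s/yr = 5.901e+08 m³/yr.
Hydraulic residence time τ = V/Q = 6.08e+08/5.901e+08 = 1.03 yr.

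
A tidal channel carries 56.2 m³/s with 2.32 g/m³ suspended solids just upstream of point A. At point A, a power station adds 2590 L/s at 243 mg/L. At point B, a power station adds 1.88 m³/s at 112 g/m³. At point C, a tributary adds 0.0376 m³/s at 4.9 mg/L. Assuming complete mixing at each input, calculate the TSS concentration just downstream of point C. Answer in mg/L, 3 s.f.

2590 L/s = 2.59 m³/s.
After input A: C = (56.2·2.32 + 2.59·243) / 58.79 = 12.92 mg/L.
After input B: C = (58.79·12.92 + 1.88·112) / 60.67 = 15.99 mg/L.
After input C: C = (60.67·15.99 + 0.0376·4.9) / 60.71 = 15.99 mg/L.

16.0 mg/L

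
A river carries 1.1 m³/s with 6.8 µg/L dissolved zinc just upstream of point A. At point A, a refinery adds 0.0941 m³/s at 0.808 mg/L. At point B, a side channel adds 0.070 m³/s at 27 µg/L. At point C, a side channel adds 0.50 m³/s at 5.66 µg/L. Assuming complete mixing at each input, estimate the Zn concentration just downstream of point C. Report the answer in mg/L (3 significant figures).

0.0500 mg/L

6.8 µg/L = 0.0068 mg/L.
After input A: C = (1.1·0.0068 + 0.0941·0.808) / 1.194 = 0.06994 mg/L.
27 µg/L = 0.027 mg/L.
After input B: C = (1.194·0.06994 + 0.07·0.027) / 1.264 = 0.06756 mg/L.
5.66 µg/L = 0.00566 mg/L.
After input C: C = (1.264·0.06756 + 0.5·0.00566) / 1.764 = 0.05002 mg/L.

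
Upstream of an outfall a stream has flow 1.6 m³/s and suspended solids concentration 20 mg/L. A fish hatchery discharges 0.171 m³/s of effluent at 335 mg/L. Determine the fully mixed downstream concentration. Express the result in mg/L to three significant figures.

50.4 mg/L

Conservation of mass across the mixing zone: C = (0.171·335 + 1.6·20) / (0.171 + 1.6) = 89.28/1.771 = 50.42 mg/L.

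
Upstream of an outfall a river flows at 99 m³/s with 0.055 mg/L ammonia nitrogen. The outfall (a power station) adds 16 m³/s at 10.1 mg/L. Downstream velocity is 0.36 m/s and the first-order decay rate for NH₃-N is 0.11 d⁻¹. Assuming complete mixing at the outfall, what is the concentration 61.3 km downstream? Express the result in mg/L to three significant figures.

1.17 mg/L

After complete mixing, C₀ = (16·10.1 + 99·0.055) / 115 = 1.453 mg/L.
Travel time t = 6.13e+04 m / 0.36 m/s = 1.703e+05 s = 1.971 d.
C = 1.453·exp(−0.11·1.971) = 1.453·0.8051 = 1.169 mg/L.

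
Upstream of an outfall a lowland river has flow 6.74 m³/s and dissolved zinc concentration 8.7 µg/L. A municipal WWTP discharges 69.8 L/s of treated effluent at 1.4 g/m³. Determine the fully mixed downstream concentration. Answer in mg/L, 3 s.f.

0.0230 mg/L

69.8 L/s = 0.0698 m³/s.
8.7 µg/L = 0.0087 mg/L.
By mass balance at complete mixing, C = (0.0698·1.4 + 6.74·0.0087) / (0.0698 + 6.74) = 0.1564/6.81 = 0.02296 mg/L.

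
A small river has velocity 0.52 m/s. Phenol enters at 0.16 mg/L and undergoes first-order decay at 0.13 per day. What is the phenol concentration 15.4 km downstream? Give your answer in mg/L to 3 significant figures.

0.153 mg/L

Travel time t = 15.4 km / 0.52 m/s = 1.54e+04/0.52 = 2.962e+04 s = 0.3428 d.
First-order decay: C = 0.16·exp(−0.13·0.3428) = 0.16·0.9564 = 0.153 mg/L.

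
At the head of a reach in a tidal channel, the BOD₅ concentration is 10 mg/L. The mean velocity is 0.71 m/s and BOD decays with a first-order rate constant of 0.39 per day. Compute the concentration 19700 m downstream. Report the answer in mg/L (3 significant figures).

8.82 mg/L

Travel time t = 19700 m / 0.71 m/s = 1.97e+04/0.71 = 2.775e+04 s = 0.3211 d.
First-order decay: C = 10·exp(−0.39·0.3211) = 10·0.8823 = 8.823 mg/L.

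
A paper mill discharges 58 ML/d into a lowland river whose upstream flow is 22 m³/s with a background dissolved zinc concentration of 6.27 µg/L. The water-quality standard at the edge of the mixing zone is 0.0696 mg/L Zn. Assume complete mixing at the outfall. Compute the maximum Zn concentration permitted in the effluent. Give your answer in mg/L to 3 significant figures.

58 ML/d = 0.6713 m³/s.
6.27 µg/L = 0.00627 mg/L.
Mass balance: 0.0696·22.67 = 0.6713·Cₑ + 22·0.00627.
Cₑ = (1.578 − 0.1379) / 0.6713 = 2.145 mg/L.

2.15 mg/L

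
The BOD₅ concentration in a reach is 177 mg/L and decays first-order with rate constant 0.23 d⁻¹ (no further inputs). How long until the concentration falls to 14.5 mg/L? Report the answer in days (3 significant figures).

t = ln(C₀/C)/k = ln(177/14.5)/0.23 = 2.502/0.23 = 10.88 d.

10.9 d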